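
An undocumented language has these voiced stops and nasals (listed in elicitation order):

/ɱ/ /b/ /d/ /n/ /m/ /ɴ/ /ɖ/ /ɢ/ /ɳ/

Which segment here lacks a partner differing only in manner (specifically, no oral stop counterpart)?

Bilabial: /b/ ~ /m/
Alveolar: /d/ ~ /n/
Retroflex: /ɖ/ ~ /ɳ/
Uvular: /ɢ/ ~ /ɴ/
Labiodental: only /ɱ/ (nasal); no oral stop partner.
So /ɱ/ is the unpaired segment.

/ɱ/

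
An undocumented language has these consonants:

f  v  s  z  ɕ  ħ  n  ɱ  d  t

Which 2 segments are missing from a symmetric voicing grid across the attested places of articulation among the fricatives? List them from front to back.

labiodental: voiceless /f/, voiced /v/.
alveolar: voiceless /s/, voiced /z/.
alveolo-palatal: voiceless /ɕ/, voiced —.
pharyngeal: voiceless /ħ/, voiced —.
Gaps, from front to back: alveolo-palatal lacks voiced (/ʑ/); pharyngeal lacks voiced (/ʕ/).

/ʑ/, /ʕ/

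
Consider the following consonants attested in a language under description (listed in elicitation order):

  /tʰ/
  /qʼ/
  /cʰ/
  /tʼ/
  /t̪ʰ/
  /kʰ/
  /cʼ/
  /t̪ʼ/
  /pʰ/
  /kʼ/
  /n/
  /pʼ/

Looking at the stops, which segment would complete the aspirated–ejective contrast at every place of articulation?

/qʰ/

place of articulation  aspirated  ejective
bilabial          pʰ        pʼ      
dental            t̪ʰ       t̪ʼ     
alveolar          tʰ        tʼ      
palatal           cʰ        cʼ      
velar             kʰ        kʼ      
uvular            —         qʼ      
The uvular row has no aspirated member, so the gap is the aspirated uvular stop /qʰ/.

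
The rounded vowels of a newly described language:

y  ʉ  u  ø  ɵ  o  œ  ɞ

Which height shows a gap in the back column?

height            front     central   back    
high              y         ʉ         u       
high-mid          ø         ɵ         o       
low-mid           œ         ɞ         —       
Every height has a back member except low-mid, where /ɔ/ would be expected.

low-mid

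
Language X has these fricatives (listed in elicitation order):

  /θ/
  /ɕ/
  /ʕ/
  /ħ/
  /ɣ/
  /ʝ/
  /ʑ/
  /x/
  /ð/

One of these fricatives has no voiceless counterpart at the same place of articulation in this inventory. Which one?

Dental: /θ/ ~ /ð/
Alveolo-palatal: /ɕ/ ~ /ʑ/
Velar: /x/ ~ /ɣ/
Pharyngeal: /ħ/ ~ /ʕ/
Palatal: only /ʝ/ (voiced); no voiceless partner.
So /ʝ/ is the unpaired segment.

/ʝ/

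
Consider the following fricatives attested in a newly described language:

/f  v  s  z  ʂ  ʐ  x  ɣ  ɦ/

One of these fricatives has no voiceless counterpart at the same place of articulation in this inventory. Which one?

/ɦ/

Labiodental: /f/ ~ /v/
Alveolar: /s/ ~ /z/
Retroflex: /ʂ/ ~ /ʐ/
Velar: /x/ ~ /ɣ/
Glottal: only /ɦ/ (voiced); no voiceless partner.
So /ɦ/ is the unpaired segment.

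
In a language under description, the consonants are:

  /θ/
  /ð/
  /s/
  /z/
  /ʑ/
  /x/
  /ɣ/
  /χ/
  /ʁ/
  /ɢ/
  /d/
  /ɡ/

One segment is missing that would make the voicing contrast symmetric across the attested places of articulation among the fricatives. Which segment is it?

/ɕ/

dental: voiceless /θ/, voiced /ð/.
alveolar: voiceless /s/, voiced /z/.
alveolo-palatal: voiceless —, voiced /ʑ/.
velar: voiceless /x/, voiced /ɣ/.
uvular: voiceless /χ/, voiced /ʁ/.
The alveolo-palatal row has no voiceless member, so the gap is the voiceless alveolo-palatal fricative /ɕ/.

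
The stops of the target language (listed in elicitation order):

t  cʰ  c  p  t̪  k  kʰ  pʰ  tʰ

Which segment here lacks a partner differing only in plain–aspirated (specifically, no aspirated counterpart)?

/t̪/

Bilabial: /p/ ~ /pʰ/
Alveolar: /t/ ~ /tʰ/
Palatal: /c/ ~ /cʰ/
Velar: /k/ ~ /kʰ/
Dental: only /t̪/ (plain); no aspirated partner.
So /t̪/ is the unpaired segment.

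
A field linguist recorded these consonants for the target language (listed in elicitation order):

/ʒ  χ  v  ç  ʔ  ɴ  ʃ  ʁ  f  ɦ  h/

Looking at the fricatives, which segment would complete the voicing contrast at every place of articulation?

/ʝ/

labiodental: voiceless /f/, voiced /v/.
postalveolar: voiceless /ʃ/, voiced /ʒ/.
palatal: voiceless /ç/, voiced —.
uvular: voiceless /χ/, voiced /ʁ/.
glottal: voiceless /h/, voiced /ɦ/.
The palatal row has no voiced member, so the gap is the voiced palatal fricative /ʝ/.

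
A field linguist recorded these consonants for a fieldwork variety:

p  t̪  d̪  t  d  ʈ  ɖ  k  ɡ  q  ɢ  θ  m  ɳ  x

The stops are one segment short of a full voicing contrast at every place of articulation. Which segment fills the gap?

/b/

Voiceless: /p/ (bilabial), /t̪/ (dental), /t/ (alveolar), /ʈ/ (retroflex), /k/ (velar), /q/ (uvular).
Voiced: /d̪/ (dental), /d/ (alveolar), /ɖ/ (retroflex), /ɡ/ (velar), /ɢ/ (uvular).
The bilabial row has no voiced member, so the gap is the voiced bilabial stop /b/.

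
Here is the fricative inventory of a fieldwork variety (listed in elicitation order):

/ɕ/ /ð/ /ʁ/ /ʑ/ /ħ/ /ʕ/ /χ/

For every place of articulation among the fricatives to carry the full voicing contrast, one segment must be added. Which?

/θ/

place of articulation  voiceless  voiced  
dental            —         ð       
alveolo-palatal   ɕ         ʑ       
uvular            χ         ʁ       
pharyngeal        ħ         ʕ       
The dental row has no voiceless member, so the gap is the voiceless dental fricative /θ/.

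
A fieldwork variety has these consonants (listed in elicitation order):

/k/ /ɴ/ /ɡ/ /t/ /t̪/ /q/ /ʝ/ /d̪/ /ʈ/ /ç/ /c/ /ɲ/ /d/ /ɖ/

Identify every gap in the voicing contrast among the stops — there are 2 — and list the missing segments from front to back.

/ɟ/, /ɢ/

place of articulation  voiceless  voiced  
dental            t̪        d̪      
alveolar          t         d       
retroflex         ʈ         ɖ       
palatal           c         —       
velar             k         ɡ       
uvular            q         —       
Gaps, from front to back: palatal lacks voiced (/ɟ/); uvular lacks voiced (/ɢ/).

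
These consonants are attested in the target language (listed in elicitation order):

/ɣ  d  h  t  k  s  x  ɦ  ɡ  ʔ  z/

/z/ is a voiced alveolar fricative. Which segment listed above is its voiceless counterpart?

/s/

The voiceless counterpart is a voiceless alveolar fricative — in this inventory, /s/.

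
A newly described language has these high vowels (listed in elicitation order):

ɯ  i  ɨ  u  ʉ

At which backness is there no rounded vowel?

front: unrounded /i/, rounded —.
central: unrounded /ɨ/, rounded /ʉ/.
back: unrounded /ɯ/, rounded /u/.
Every backness has a rounded member except front, where /y/ would be expected.

front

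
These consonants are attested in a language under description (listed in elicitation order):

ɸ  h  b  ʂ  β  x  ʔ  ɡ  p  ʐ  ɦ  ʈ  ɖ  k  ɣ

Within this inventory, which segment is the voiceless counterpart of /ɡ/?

/ɡ/ is a voiced velar stop.
The voiceless counterpart is a voiceless velar stop — in this inventory, /k/.

/k/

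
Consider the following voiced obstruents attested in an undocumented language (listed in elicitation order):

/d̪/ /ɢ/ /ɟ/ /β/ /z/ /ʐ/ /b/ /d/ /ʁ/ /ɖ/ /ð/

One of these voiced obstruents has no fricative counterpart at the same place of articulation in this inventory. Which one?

/ɟ/

Bilabial: /b/ ~ /β/
Dental: /d̪/ ~ /ð/
Alveolar: /d/ ~ /z/
Retroflex: /ɖ/ ~ /ʐ/
Uvular: /ɢ/ ~ /ʁ/
Palatal: only /ɟ/ (stop); no fricative partner.
So /ɟ/ is the unpaired segment.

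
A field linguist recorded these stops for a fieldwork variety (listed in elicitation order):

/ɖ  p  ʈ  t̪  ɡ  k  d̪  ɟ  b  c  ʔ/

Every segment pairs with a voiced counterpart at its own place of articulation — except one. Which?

Bilabial: /p/ ~ /b/
Dental: /t̪/ ~ /d̪/
Retroflex: /ʈ/ ~ /ɖ/
Palatal: /c/ ~ /ɟ/
Velar: /k/ ~ /ɡ/
Glottal: only /ʔ/ (voiceless); no voiced partner.
So /ʔ/ is the unpaired segment.

/ʔ/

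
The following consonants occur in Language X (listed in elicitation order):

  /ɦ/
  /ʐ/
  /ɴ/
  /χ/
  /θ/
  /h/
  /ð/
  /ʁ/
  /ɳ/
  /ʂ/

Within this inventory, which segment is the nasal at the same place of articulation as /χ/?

/ɴ/

/χ/ is a voiceless uvular fricative.
The nasal at the same place is an uvular nasal — in this inventory, /ɴ/.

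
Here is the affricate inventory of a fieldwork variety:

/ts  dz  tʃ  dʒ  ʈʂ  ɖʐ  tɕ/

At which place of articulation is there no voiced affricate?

alveolo-palatal

alveolar: voiceless /ts/, voiced /dz/.
postalveolar: voiceless /tʃ/, voiced /dʒ/.
retroflex: voiceless /ʈʂ/, voiced /ɖʐ/.
alveolo-palatal: voiceless /tɕ/, voiced —.
Every place of articulation has a voiced member except alveolo-palatal, where /dʑ/ would be expected.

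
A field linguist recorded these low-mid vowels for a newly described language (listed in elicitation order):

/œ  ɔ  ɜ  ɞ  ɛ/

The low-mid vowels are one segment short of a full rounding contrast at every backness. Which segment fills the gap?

/ʌ/

front: unrounded /ɛ/, rounded /œ/.
central: unrounded /ɜ/, rounded /ɞ/.
back: unrounded —, rounded /ɔ/.
The back row has no unrounded member, so the gap is the back unrounded vowel /ʌ/.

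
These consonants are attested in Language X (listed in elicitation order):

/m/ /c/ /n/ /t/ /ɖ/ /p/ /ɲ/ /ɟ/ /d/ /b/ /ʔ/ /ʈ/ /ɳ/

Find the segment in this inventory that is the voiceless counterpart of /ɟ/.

/c/

/ɟ/ is a voiced palatal stop.
The voiceless counterpart is a voiceless palatal stop — in this inventory, /c/.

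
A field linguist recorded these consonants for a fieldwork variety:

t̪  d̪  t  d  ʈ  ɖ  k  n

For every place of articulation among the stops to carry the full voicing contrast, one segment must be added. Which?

/ɡ/

Voiceless: /t̪/ (dental), /t/ (alveolar), /ʈ/ (retroflex), /k/ (velar).
Voiced: /d̪/ (dental), /d/ (alveolar), /ɖ/ (retroflex).
The velar row has no voiced member, so the gap is the voiced velar stop /ɡ/.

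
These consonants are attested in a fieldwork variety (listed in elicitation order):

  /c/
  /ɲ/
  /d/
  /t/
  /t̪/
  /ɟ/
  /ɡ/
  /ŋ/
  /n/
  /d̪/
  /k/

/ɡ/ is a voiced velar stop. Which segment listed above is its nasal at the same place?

The nasal at the same place is a velar nasal — in this inventory, /ŋ/.

/ŋ/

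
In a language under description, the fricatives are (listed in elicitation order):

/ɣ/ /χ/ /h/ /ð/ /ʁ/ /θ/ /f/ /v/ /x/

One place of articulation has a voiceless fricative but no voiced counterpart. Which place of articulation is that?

glottal

Voiceless: /f/ (labiodental), /θ/ (dental), /x/ (velar), /χ/ (uvular), /h/ (glottal).
Voiced: /v/ (labiodental), /ð/ (dental), /ɣ/ (velar), /ʁ/ (uvular).
Every place of articulation has a voiced member except glottal, where /ɦ/ would be expected.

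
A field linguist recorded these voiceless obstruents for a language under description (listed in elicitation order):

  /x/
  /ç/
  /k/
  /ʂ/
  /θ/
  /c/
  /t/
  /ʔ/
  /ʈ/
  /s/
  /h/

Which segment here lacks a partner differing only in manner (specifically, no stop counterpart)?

/θ/

Alveolar: /t/ ~ /s/
Retroflex: /ʈ/ ~ /ʂ/
Palatal: /c/ ~ /ç/
Velar: /k/ ~ /x/
Glottal: /ʔ/ ~ /h/
Dental: only /θ/ (fricative); no stop partner.
So /θ/ is the unpaired segment.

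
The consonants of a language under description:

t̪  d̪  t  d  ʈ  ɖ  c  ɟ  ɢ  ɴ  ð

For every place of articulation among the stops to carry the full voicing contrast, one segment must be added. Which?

/q/

Voiceless: /t̪/ (dental), /t/ (alveolar), /ʈ/ (retroflex), /c/ (palatal).
Voiced: /d̪/ (dental), /d/ (alveolar), /ɖ/ (retroflex), /ɟ/ (palatal), /ɢ/ (uvular).
The uvular row has no voiceless member, so the gap is the voiceless uvular stop /q/.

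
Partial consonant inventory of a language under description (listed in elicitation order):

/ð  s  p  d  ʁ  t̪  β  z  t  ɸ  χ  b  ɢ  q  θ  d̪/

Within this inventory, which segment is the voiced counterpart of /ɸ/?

/β/

/ɸ/ is a voiceless bilabial fricative.
The voiced counterpart is a voiced bilabial fricative — in this inventory, /β/.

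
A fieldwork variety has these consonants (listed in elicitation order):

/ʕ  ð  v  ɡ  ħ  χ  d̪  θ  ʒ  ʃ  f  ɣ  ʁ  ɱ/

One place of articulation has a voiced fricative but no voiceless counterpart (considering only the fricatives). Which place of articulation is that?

place of articulation  voiceless  voiced  
labiodental       f         v       
dental            θ         ð       
postalveolar      ʃ         ʒ       
velar             —         ɣ       
uvular            χ         ʁ       
pharyngeal        ħ         ʕ       
Every place of articulation has a voiceless member except velar, where /x/ would be expected.

velar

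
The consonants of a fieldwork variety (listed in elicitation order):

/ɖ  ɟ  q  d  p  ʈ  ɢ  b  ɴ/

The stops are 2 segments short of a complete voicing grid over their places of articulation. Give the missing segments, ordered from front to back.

/t/, /c/

bilabial: voiceless /p/, voiced /b/.
alveolar: voiceless —, voiced /d/.
retroflex: voiceless /ʈ/, voiced /ɖ/.
palatal: voiceless —, voiced /ɟ/.
uvular: voiceless /q/, voiced /ɢ/.
Gaps, from front to back: alveolar lacks voiceless (/t/); palatal lacks voiceless (/c/).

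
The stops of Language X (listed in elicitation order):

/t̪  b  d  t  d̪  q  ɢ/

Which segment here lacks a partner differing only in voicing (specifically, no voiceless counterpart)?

Dental: /t̪/ ~ /d̪/
Alveolar: /t/ ~ /d/
Uvular: /q/ ~ /ɢ/
Bilabial: only /b/ (voiced); no voiceless partner.
So /b/ is the unpaired segment.

/b/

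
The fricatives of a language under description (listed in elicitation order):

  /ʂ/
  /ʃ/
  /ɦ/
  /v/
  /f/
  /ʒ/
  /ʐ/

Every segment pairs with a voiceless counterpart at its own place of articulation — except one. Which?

/ɦ/

Labiodental: /f/ ~ /v/
Postalveolar: /ʃ/ ~ /ʒ/
Retroflex: /ʂ/ ~ /ʐ/
Glottal: only /ɦ/ (voiced); no voiceless partner.
So /ɦ/ is the unpaired segment.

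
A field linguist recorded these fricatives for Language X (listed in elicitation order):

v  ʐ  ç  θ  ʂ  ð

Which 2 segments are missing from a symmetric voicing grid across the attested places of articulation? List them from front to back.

Voiceless: /θ/ (dental), /ʂ/ (retroflex), /ç/ (palatal).
Voiced: /v/ (labiodental), /ð/ (dental), /ʐ/ (retroflex).
Gaps, from front to back: labiodental lacks voiceless (/f/); palatal lacks voiced (/ʝ/).

/f/, /ʝ/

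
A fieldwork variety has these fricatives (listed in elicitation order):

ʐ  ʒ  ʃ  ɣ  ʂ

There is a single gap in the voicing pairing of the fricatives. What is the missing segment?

postalveolar: voiceless /ʃ/, voiced /ʒ/.
retroflex: voiceless /ʂ/, voiced /ʐ/.
velar: voiceless —, voiced /ɣ/.
The velar row has no voiceless member, so the gap is the voiceless velar fricative /x/.

/x/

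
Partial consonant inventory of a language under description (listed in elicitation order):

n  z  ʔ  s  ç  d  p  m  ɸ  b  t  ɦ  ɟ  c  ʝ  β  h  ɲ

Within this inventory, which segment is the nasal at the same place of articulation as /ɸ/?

/ɸ/ is a voiceless bilabial fricative.
The nasal at the same place is a bilabial nasal — in this inventory, /m/.

/m/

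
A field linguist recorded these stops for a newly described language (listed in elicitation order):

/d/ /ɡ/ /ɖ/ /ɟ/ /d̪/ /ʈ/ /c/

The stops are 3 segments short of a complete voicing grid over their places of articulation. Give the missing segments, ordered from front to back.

/t̪/, /t/, /k/

place of articulation  voiceless  voiced  
dental            —         d̪      
alveolar          —         d       
retroflex         ʈ         ɖ       
palatal           c         ɟ       
velar             —         ɡ       
Gaps, from front to back: dental lacks voiceless (/t̪/); alveolar lacks voiceless (/t/); velar lacks voiceless (/k/).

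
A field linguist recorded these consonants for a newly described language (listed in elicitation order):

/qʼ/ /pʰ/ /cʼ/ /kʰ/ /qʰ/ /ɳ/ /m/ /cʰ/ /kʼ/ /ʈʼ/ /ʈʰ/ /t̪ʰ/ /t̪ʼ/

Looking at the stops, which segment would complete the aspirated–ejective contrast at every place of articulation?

bilabial: aspirated /pʰ/, ejective —.
dental: aspirated /t̪ʰ/, ejective /t̪ʼ/.
retroflex: aspirated /ʈʰ/, ejective /ʈʼ/.
palatal: aspirated /cʰ/, ejective /cʼ/.
velar: aspirated /kʰ/, ejective /kʼ/.
uvular: aspirated /qʰ/, ejective /qʼ/.
The bilabial row has no ejective member, so the gap is the ejective bilabial stop /pʼ/.

/pʼ/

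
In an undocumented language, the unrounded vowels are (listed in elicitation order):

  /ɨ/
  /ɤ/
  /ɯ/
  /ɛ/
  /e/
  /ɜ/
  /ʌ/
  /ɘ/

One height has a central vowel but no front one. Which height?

Front: /e/ (high-mid), /ɛ/ (low-mid).
Central: /ɨ/ (high), /ɘ/ (high-mid), /ɜ/ (low-mid).
Back: /ɯ/ (high), /ɤ/ (high-mid), /ʌ/ (low-mid).
Every height has a front member except high, where /i/ would be expected.

high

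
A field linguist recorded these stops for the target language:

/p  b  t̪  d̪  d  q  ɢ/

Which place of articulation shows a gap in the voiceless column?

bilabial: voiceless /p/, voiced /b/.
dental: voiceless /t̪/, voiced /d̪/.
alveolar: voiceless —, voiced /d/.
uvular: voiceless /q/, voiced /ɢ/.
Every place of articulation has a voiceless member except alveolar, where /t/ would be expected.

alveolar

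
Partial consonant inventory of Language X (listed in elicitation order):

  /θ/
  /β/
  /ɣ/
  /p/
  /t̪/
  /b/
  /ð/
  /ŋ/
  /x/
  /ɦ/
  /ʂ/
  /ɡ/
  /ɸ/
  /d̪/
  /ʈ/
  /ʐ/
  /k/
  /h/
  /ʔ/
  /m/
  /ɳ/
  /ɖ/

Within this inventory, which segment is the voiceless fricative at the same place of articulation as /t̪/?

/t̪/ is a voiceless dental stop.
The voiceless fricative at the same place is a voiceless dental fricative — in this inventory, /θ/.

/θ/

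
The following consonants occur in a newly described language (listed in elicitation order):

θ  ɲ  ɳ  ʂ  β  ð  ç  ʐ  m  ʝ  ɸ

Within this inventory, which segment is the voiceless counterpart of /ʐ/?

/ʐ/ is a voiced retroflex fricative.
The voiceless counterpart is a voiceless retroflex fricative — in this inventory, /ʂ/.

/ʂ/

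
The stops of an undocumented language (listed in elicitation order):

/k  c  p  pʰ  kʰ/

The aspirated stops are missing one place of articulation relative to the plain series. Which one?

bilabial: plain /p/, aspirated /pʰ/.
palatal: plain /c/, aspirated —.
velar: plain /k/, aspirated /kʰ/.
Every place of articulation has an aspirated member except palatal, where /cʰ/ would be expected.

palatal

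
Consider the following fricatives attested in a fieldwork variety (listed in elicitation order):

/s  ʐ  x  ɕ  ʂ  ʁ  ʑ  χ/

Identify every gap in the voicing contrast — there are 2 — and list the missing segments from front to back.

/z/, /ɣ/

place of articulation  voiceless  voiced  
alveolar          s         —       
retroflex         ʂ         ʐ       
alveolo-palatal   ɕ         ʑ       
velar             x         —       
uvular            χ         ʁ       
Gaps, from front to back: alveolar lacks voiced (/z/); velar lacks voiced (/ɣ/).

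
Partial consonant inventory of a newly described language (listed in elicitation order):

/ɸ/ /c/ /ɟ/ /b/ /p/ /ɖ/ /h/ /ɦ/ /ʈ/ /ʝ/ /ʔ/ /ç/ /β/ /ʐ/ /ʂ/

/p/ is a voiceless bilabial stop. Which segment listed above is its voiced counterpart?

The voiced counterpart is a voiced bilabial stop — in this inventory, /b/.

/b/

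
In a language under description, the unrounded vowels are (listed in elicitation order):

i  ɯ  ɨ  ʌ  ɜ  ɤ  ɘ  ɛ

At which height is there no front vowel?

high-mid

high: front /i/, central /ɨ/, back /ɯ/.
high-mid: front —, central /ɘ/, back /ɤ/.
low-mid: front /ɛ/, central /ɜ/, back /ʌ/.
Every height has a front member except high-mid, where /e/ would be expected.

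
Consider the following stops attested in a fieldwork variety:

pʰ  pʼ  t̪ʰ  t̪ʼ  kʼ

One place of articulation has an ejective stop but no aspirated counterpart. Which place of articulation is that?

velar

bilabial: aspirated /pʰ/, ejective /pʼ/.
dental: aspirated /t̪ʰ/, ejective /t̪ʼ/.
velar: aspirated —, ejective /kʼ/.
Every place of articulation has an aspirated member except velar, where /kʰ/ would be expected.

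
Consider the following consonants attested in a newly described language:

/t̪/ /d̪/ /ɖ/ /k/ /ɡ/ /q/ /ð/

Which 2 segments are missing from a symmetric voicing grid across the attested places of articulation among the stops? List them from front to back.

dental: voiceless /t̪/, voiced /d̪/.
retroflex: voiceless —, voiced /ɖ/.
velar: voiceless /k/, voiced /ɡ/.
uvular: voiceless /q/, voiced —.
Gaps, from front to back: retroflex lacks voiceless (/ʈ/); uvular lacks voiced (/ɢ/).

/ʈ/, /ɢ/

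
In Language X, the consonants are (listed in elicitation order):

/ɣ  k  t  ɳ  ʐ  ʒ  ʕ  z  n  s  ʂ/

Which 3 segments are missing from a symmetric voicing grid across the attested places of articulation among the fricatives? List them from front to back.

Voiceless: /s/ (alveolar), /ʂ/ (retroflex).
Voiced: /z/ (alveolar), /ʒ/ (postalveolar), /ʐ/ (retroflex), /ɣ/ (velar), /ʕ/ (pharyngeal).
Gaps, from front to back: postalveolar lacks voiceless (/ʃ/); velar lacks voiceless (/x/); pharyngeal lacks voiceless (/ħ/).

/ʃ/, /x/, /ħ/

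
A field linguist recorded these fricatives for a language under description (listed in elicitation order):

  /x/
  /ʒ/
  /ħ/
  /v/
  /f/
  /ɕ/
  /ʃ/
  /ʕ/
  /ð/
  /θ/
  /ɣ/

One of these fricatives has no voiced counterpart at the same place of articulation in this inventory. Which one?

Labiodental: /f/ ~ /v/
Dental: /θ/ ~ /ð/
Postalveolar: /ʃ/ ~ /ʒ/
Velar: /x/ ~ /ɣ/
Pharyngeal: /ħ/ ~ /ʕ/
Alveolo-palatal: only /ɕ/ (voiceless); no voiced partner.
So /ɕ/ is the unpaired segment.

/ɕ/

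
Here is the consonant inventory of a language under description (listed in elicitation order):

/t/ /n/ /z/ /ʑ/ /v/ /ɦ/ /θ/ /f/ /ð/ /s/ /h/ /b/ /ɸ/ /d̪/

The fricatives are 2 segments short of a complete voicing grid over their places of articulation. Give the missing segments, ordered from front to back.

/β/, /ɕ/

bilabial: voiceless /ɸ/, voiced —.
labiodental: voiceless /f/, voiced /v/.
dental: voiceless /θ/, voiced /ð/.
alveolar: voiceless /s/, voiced /z/.
alveolo-palatal: voiceless —, voiced /ʑ/.
glottal: voiceless /h/, voiced /ɦ/.
Gaps, from front to back: bilabial lacks voiced (/β/); alveolo-palatal lacks voiceless (/ɕ/).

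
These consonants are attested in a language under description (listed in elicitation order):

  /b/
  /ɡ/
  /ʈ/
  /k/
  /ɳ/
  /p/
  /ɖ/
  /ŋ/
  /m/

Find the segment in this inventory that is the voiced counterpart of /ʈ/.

/ɖ/

/ʈ/ is a voiceless retroflex stop.
The voiced counterpart is a voiced retroflex stop — in this inventory, /ɖ/.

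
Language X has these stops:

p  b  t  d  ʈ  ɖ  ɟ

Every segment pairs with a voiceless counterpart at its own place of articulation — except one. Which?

/ɟ/

Bilabial: /p/ ~ /b/
Alveolar: /t/ ~ /d/
Retroflex: /ʈ/ ~ /ɖ/
Palatal: only /ɟ/ (voiced); no voiceless partner.
So /ɟ/ is the unpaired segment.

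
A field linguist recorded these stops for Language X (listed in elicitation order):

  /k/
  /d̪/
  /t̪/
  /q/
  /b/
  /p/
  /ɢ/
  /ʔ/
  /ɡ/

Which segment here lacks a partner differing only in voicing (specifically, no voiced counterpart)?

Bilabial: /p/ ~ /b/
Dental: /t̪/ ~ /d̪/
Velar: /k/ ~ /ɡ/
Uvular: /q/ ~ /ɢ/
Glottal: only /ʔ/ (voiceless); no voiced partner.
So /ʔ/ is the unpaired segment.

/ʔ/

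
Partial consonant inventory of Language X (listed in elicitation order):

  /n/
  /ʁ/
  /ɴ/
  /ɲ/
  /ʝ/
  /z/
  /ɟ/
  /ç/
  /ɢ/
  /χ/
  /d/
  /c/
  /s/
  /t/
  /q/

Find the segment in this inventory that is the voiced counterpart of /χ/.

/χ/ is a voiceless uvular fricative.
The voiced counterpart is a voiced uvular fricative — in this inventory, /ʁ/.

/ʁ/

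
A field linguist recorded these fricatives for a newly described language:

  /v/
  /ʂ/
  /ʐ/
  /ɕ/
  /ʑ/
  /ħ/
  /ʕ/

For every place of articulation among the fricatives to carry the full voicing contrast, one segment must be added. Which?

labiodental: voiceless —, voiced /v/.
retroflex: voiceless /ʂ/, voiced /ʐ/.
alveolo-palatal: voiceless /ɕ/, voiced /ʑ/.
pharyngeal: voiceless /ħ/, voiced /ʕ/.
The labiodental row has no voiceless member, so the gap is the voiceless labiodental fricative /f/.

/f/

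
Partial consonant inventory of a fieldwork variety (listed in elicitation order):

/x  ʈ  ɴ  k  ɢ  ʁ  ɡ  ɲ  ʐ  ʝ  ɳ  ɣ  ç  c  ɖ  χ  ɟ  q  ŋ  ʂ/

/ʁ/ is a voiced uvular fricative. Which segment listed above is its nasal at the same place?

/ɴ/

The nasal at the same place is an uvular nasal — in this inventory, /ɴ/.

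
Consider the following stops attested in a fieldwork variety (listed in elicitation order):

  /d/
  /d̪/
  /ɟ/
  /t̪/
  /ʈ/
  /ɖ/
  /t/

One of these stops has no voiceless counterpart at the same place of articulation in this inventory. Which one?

Dental: /t̪/ ~ /d̪/
Alveolar: /t/ ~ /d/
Retroflex: /ʈ/ ~ /ɖ/
Palatal: only /ɟ/ (voiced); no voiceless partner.
So /ɟ/ is the unpaired segment.

/ɟ/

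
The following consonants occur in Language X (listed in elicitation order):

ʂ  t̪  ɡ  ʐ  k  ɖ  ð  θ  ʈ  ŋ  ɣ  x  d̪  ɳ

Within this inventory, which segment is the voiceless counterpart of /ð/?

/ð/ is a voiced dental fricative.
The voiceless counterpart is a voiceless dental fricative — in this inventory, /θ/.

/θ/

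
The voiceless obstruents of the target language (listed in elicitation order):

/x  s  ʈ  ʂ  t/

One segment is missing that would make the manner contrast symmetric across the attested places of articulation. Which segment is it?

/k/

alveolar: stop /t/, fricative /s/.
retroflex: stop /ʈ/, fricative /ʂ/.
velar: stop —, fricative /x/.
The velar row has no stop member, so the gap is the velar stop /k/.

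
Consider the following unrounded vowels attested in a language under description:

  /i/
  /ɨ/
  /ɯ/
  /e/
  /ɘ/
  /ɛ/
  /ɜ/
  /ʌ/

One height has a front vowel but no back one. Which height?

high: front /i/, central /ɨ/, back /ɯ/.
high-mid: front /e/, central /ɘ/, back —.
low-mid: front /ɛ/, central /ɜ/, back /ʌ/.
Every height has a back member except high-mid, where /ɤ/ would be expected.

high-mid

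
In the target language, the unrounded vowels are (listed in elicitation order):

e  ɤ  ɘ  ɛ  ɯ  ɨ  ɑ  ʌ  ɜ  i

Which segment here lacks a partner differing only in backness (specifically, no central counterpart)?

High: /i/ ~ /ɨ/ ~ /ɯ/
High-mid: /e/ ~ /ɘ/ ~ /ɤ/
Low-mid: /ɛ/ ~ /ɜ/ ~ /ʌ/
Low: only /ɑ/ (back); no central partner.
So /ɑ/ is the unpaired segment.

/ɑ/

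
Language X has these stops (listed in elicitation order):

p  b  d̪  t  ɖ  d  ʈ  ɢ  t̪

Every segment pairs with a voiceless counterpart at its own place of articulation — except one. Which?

/ɢ/

Bilabial: /p/ ~ /b/
Dental: /t̪/ ~ /d̪/
Alveolar: /t/ ~ /d/
Retroflex: /ʈ/ ~ /ɖ/
Uvular: only /ɢ/ (voiced); no voiceless partner.
So /ɢ/ is the unpaired segment.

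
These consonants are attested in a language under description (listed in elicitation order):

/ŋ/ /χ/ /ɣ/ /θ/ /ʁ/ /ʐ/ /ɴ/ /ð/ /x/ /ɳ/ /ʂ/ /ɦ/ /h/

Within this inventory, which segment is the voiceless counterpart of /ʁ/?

/ʁ/ is a voiced uvular fricative.
The voiceless counterpart is a voiceless uvular fricative — in this inventory, /χ/.

/χ/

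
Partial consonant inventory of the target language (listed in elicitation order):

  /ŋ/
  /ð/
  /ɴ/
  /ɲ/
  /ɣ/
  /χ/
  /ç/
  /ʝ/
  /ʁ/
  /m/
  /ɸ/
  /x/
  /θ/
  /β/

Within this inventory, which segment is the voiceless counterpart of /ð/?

/ð/ is a voiced dental fricative.
The voiceless counterpart is a voiceless dental fricative — in this inventory, /θ/.

/θ/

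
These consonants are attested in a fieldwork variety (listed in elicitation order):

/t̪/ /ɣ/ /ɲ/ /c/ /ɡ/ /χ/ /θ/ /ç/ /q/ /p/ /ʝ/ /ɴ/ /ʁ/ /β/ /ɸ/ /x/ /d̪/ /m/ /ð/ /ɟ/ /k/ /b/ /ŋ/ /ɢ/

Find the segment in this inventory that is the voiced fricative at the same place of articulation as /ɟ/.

/ʝ/

/ɟ/ is a voiced palatal stop.
The voiced fricative at the same place is a voiced palatal fricative — in this inventory, /ʝ/.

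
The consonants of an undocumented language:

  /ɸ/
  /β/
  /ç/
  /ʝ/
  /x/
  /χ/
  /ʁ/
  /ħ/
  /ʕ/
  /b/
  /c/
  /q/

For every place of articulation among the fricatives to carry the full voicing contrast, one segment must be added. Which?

/ɣ/

Voiceless: /ɸ/ (bilabial), /ç/ (palatal), /x/ (velar), /χ/ (uvular), /ħ/ (pharyngeal).
Voiced: /β/ (bilabial), /ʝ/ (palatal), /ʁ/ (uvular), /ʕ/ (pharyngeal).
The velar row has no voiced member, so the gap is the voiced velar fricative /ɣ/.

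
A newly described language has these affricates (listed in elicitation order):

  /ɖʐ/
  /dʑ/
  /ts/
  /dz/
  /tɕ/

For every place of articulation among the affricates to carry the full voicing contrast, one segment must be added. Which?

/ʈʂ/

place of articulation  voiceless  voiced  
alveolar          ts        dz      
retroflex         —         ɖʐ      
alveolo-palatal   tɕ        dʑ      
The retroflex row has no voiceless member, so the gap is the voiceless retroflex affricate /ʈʂ/.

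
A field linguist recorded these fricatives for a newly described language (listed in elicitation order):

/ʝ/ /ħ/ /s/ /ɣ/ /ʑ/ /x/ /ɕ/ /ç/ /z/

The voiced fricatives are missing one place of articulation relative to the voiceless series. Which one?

place of articulation  voiceless  voiced  
alveolar          s         z       
alveolo-palatal   ɕ         ʑ       
palatal           ç         ʝ       
velar             x         ɣ       
pharyngeal        ħ         —       
Every place of articulation has a voiced member except pharyngeal, where /ʕ/ would be expected.

pharyngeal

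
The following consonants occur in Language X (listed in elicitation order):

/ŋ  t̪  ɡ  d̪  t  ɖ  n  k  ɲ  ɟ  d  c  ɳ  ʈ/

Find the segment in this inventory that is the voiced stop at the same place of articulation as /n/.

/d/

/n/ is an alveolar nasal.
The voiced stop at the same place is a voiced alveolar stop — in this inventory, /d/.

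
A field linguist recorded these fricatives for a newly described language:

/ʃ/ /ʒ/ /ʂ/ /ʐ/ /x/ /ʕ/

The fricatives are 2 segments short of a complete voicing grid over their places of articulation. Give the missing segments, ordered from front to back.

place of articulation  voiceless  voiced  
postalveolar      ʃ         ʒ       
retroflex         ʂ         ʐ       
velar             x         —       
pharyngeal        —         ʕ       
Gaps, from front to back: velar lacks voiced (/ɣ/); pharyngeal lacks voiceless (/ħ/).

/ɣ/, /ħ/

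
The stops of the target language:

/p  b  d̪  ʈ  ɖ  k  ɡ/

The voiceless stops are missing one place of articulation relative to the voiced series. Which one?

bilabial: voiceless /p/, voiced /b/.
dental: voiceless —, voiced /d̪/.
retroflex: voiceless /ʈ/, voiced /ɖ/.
velar: voiceless /k/, voiced /ɡ/.
Every place of articulation has a voiceless member except dental, where /t̪/ would be expected.

dental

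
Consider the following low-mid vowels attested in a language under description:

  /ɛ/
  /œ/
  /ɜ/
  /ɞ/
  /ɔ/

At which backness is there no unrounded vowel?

back

Unrounded: /ɛ/ (front), /ɜ/ (central).
Rounded: /œ/ (front), /ɞ/ (central), /ɔ/ (back).
Every backness has an unrounded member except back, where /ʌ/ would be expected.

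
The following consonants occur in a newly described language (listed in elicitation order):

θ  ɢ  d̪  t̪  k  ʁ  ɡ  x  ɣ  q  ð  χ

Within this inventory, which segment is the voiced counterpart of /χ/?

/χ/ is a voiceless uvular fricative.
The voiced counterpart is a voiced uvular fricative — in this inventory, /ʁ/.

/ʁ/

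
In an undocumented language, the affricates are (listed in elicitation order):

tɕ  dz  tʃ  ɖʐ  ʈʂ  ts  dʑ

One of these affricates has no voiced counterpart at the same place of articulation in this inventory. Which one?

Alveolar: /ts/ ~ /dz/
Retroflex: /ʈʂ/ ~ /ɖʐ/
Alveolo-palatal: /tɕ/ ~ /dʑ/
Postalveolar: only /tʃ/ (voiceless); no voiced partner.
So /tʃ/ is the unpaired segment.

/tʃ/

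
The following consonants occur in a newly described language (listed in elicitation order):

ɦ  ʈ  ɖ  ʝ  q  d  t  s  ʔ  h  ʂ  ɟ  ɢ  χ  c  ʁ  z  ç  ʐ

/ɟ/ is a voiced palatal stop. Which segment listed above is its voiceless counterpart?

/c/

The voiceless counterpart is a voiceless palatal stop — in this inventory, /c/.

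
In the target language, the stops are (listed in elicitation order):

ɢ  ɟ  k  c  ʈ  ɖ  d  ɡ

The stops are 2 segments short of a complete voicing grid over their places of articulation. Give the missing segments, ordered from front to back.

/t/, /q/

place of articulation  voiceless  voiced  
alveolar          —         d       
retroflex         ʈ         ɖ       
palatal           c         ɟ       
velar             k         ɡ       
uvular            —         ɢ       
Gaps, from front to back: alveolar lacks voiceless (/t/); uvular lacks voiceless (/q/).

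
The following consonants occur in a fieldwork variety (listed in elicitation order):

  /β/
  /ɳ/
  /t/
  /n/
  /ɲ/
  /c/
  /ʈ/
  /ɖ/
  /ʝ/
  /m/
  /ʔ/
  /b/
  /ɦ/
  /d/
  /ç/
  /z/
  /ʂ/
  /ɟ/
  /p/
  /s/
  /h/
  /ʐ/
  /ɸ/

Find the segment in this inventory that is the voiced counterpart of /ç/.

/ç/ is a voiceless palatal fricative.
The voiced counterpart is a voiced palatal fricative — in this inventory, /ʝ/.

/ʝ/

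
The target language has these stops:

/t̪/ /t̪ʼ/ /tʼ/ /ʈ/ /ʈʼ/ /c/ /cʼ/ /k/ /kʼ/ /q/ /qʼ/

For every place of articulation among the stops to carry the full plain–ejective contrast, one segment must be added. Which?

place of articulation  plain     ejective
dental            t̪        t̪ʼ     
alveolar          —         tʼ      
retroflex         ʈ         ʈʼ      
palatal           c         cʼ      
velar             k         kʼ      
uvular            q         qʼ      
The alveolar row has no plain member, so the gap is the plain alveolar stop /t/.

/t/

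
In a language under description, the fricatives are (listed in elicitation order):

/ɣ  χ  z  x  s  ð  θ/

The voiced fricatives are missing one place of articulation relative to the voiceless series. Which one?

uvular

dental: voiceless /θ/, voiced /ð/.
alveolar: voiceless /s/, voiced /z/.
velar: voiceless /x/, voiced /ɣ/.
uvular: voiceless /χ/, voiced —.
Every place of articulation has a voiced member except uvular, where /ʁ/ would be expected.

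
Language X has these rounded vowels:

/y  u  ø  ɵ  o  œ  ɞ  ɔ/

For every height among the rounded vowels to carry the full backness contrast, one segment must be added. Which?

/ʉ/

height            front     central   back    
high              y         —         u       
high-mid          ø         ɵ         o       
low-mid           œ         ɞ         ɔ       
The high row has no central member, so the gap is the high central rounded vowel /ʉ/.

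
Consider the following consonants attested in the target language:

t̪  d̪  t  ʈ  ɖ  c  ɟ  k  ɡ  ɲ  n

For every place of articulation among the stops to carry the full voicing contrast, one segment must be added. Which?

Voiceless: /t̪/ (dental), /t/ (alveolar), /ʈ/ (retroflex), /c/ (palatal), /k/ (velar).
Voiced: /d̪/ (dental), /ɖ/ (retroflex), /ɟ/ (palatal), /ɡ/ (velar).
The alveolar row has no voiced member, so the gap is the voiced alveolar stop /d/.

/d/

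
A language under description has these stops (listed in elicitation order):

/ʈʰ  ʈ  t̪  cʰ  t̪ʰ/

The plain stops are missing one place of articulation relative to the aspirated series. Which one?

place of articulation  plain     aspirated
dental            t̪        t̪ʰ     
retroflex         ʈ         ʈʰ      
palatal           —         cʰ      
Every place of articulation has a plain member except palatal, where /c/ would be expected.

palatal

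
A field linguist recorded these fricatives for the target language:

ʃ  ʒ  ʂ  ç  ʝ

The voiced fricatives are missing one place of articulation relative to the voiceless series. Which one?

place of articulation  voiceless  voiced  
postalveolar      ʃ         ʒ       
retroflex         ʂ         —       
palatal           ç         ʝ       
Every place of articulation has a voiced member except retroflex, where /ʐ/ would be expected.

retroflex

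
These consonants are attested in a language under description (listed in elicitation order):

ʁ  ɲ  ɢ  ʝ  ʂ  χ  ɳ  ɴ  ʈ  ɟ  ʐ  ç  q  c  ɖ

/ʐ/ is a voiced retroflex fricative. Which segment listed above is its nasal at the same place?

/ɳ/

The nasal at the same place is a retroflex nasal — in this inventory, /ɳ/.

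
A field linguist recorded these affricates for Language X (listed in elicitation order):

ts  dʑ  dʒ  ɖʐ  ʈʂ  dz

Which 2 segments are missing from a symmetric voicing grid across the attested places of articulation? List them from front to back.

/tʃ/, /tɕ/

Voiceless: /ts/ (alveolar), /ʈʂ/ (retroflex).
Voiced: /dz/ (alveolar), /dʒ/ (postalveolar), /ɖʐ/ (retroflex), /dʑ/ (alveolo-palatal).
Gaps, from front to back: postalveolar lacks voiceless (/tʃ/); alveolo-palatal lacks voiceless (/tɕ/).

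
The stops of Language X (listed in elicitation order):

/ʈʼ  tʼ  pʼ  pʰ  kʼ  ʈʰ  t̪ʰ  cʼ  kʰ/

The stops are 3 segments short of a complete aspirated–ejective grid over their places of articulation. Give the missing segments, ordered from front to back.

Aspirated: /pʰ/ (bilabial), /t̪ʰ/ (dental), /ʈʰ/ (retroflex), /kʰ/ (velar).
Ejective: /pʼ/ (bilabial), /tʼ/ (alveolar), /ʈʼ/ (retroflex), /cʼ/ (palatal), /kʼ/ (velar).
Gaps, from front to back: dental lacks ejective (/t̪ʼ/); alveolar lacks aspirated (/tʰ/); palatal lacks aspirated (/cʰ/).

/t̪ʼ/, /tʰ/, /cʰ/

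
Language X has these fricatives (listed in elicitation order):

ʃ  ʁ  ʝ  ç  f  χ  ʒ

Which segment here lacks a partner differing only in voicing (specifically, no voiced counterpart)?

/f/

Postalveolar: /ʃ/ ~ /ʒ/
Palatal: /ç/ ~ /ʝ/
Uvular: /χ/ ~ /ʁ/
Labiodental: only /f/ (voiceless); no voiced partner.
So /f/ is the unpaired segment.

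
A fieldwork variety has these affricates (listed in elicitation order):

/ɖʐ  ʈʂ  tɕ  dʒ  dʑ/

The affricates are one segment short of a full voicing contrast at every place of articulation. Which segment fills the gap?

postalveolar: voiceless —, voiced /dʒ/.
retroflex: voiceless /ʈʂ/, voiced /ɖʐ/.
alveolo-palatal: voiceless /tɕ/, voiced /dʑ/.
The postalveolar row has no voiceless member, so the gap is the voiceless postalveolar affricate /tʃ/.

/tʃ/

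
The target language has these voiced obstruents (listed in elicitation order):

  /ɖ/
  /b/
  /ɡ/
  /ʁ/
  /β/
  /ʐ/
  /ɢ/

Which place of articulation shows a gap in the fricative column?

place of articulation  stop      fricative
bilabial          b         β       
retroflex         ɖ         ʐ       
velar             ɡ         —       
uvular            ɢ         ʁ       
Every place of articulation has a fricative member except velar, where /ɣ/ would be expected.

velar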